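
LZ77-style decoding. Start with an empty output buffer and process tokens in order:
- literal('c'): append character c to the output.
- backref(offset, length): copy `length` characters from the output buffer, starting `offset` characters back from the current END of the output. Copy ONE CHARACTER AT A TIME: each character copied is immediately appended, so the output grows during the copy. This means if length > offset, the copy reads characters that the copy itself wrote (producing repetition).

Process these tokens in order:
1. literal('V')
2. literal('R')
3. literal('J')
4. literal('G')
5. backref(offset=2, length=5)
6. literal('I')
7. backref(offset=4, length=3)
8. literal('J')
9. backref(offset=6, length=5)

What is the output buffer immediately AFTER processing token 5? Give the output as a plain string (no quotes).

Answer: VRJGJGJGJ

Derivation:
Token 1: literal('V'). Output: "V"
Token 2: literal('R'). Output: "VR"
Token 3: literal('J'). Output: "VRJ"
Token 4: literal('G'). Output: "VRJG"
Token 5: backref(off=2, len=5) (overlapping!). Copied 'JGJGJ' from pos 2. Output: "VRJGJGJGJ"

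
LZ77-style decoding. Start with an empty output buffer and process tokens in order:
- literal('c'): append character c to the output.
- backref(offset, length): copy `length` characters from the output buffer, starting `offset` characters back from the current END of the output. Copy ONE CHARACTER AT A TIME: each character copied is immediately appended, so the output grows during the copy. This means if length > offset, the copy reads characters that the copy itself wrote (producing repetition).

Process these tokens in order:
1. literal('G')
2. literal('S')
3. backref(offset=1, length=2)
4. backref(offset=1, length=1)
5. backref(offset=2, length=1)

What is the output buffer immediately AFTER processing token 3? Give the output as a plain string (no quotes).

Answer: GSSS

Derivation:
Token 1: literal('G'). Output: "G"
Token 2: literal('S'). Output: "GS"
Token 3: backref(off=1, len=2) (overlapping!). Copied 'SS' from pos 1. Output: "GSSS"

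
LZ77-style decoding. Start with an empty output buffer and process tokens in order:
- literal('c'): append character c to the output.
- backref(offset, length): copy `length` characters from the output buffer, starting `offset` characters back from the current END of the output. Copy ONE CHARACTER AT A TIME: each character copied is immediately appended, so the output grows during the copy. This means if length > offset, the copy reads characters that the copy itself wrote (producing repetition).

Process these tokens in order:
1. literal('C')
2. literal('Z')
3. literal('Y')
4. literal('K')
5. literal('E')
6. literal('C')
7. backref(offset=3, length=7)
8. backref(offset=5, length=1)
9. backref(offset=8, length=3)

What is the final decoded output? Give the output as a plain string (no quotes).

Token 1: literal('C'). Output: "C"
Token 2: literal('Z'). Output: "CZ"
Token 3: literal('Y'). Output: "CZY"
Token 4: literal('K'). Output: "CZYK"
Token 5: literal('E'). Output: "CZYKE"
Token 6: literal('C'). Output: "CZYKEC"
Token 7: backref(off=3, len=7) (overlapping!). Copied 'KECKECK' from pos 3. Output: "CZYKECKECKECK"
Token 8: backref(off=5, len=1). Copied 'C' from pos 8. Output: "CZYKECKECKECKC"
Token 9: backref(off=8, len=3). Copied 'KEC' from pos 6. Output: "CZYKECKECKECKCKEC"

Answer: CZYKECKECKECKCKEC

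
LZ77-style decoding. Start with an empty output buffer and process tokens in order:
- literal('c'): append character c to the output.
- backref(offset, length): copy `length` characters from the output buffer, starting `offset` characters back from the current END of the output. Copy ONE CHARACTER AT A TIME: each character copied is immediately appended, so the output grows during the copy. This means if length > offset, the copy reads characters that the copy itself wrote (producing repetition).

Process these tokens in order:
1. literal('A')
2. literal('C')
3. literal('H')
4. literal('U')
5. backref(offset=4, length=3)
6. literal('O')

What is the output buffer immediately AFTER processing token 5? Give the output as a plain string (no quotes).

Token 1: literal('A'). Output: "A"
Token 2: literal('C'). Output: "AC"
Token 3: literal('H'). Output: "ACH"
Token 4: literal('U'). Output: "ACHU"
Token 5: backref(off=4, len=3). Copied 'ACH' from pos 0. Output: "ACHUACH"

Answer: ACHUACH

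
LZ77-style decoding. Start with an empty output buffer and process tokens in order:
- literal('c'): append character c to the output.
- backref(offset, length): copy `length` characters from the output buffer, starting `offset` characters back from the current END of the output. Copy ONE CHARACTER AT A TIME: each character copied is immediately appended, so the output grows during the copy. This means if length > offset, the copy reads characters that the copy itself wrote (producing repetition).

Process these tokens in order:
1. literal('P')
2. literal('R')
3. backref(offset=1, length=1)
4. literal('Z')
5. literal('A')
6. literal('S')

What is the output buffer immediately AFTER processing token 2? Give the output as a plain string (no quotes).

Token 1: literal('P'). Output: "P"
Token 2: literal('R'). Output: "PR"

Answer: PR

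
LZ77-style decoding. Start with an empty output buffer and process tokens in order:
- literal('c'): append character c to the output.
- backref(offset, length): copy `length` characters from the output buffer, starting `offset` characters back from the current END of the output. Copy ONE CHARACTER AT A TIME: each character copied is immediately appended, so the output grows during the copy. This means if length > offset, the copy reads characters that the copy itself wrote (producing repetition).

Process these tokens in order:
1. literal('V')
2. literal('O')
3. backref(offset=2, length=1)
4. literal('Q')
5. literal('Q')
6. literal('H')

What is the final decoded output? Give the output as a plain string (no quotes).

Answer: VOVQQH

Derivation:
Token 1: literal('V'). Output: "V"
Token 2: literal('O'). Output: "VO"
Token 3: backref(off=2, len=1). Copied 'V' from pos 0. Output: "VOV"
Token 4: literal('Q'). Output: "VOVQ"
Token 5: literal('Q'). Output: "VOVQQ"
Token 6: literal('H'). Output: "VOVQQH"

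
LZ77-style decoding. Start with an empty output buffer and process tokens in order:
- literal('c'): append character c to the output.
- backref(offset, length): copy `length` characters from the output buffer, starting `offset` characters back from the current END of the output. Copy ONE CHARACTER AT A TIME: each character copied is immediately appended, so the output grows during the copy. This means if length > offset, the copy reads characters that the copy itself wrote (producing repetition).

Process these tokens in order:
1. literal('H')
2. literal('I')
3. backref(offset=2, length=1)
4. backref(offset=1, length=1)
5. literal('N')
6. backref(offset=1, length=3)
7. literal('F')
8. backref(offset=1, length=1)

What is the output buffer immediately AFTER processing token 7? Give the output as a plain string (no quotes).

Token 1: literal('H'). Output: "H"
Token 2: literal('I'). Output: "HI"
Token 3: backref(off=2, len=1). Copied 'H' from pos 0. Output: "HIH"
Token 4: backref(off=1, len=1). Copied 'H' from pos 2. Output: "HIHH"
Token 5: literal('N'). Output: "HIHHN"
Token 6: backref(off=1, len=3) (overlapping!). Copied 'NNN' from pos 4. Output: "HIHHNNNN"
Token 7: literal('F'). Output: "HIHHNNNNF"

Answer: HIHHNNNNF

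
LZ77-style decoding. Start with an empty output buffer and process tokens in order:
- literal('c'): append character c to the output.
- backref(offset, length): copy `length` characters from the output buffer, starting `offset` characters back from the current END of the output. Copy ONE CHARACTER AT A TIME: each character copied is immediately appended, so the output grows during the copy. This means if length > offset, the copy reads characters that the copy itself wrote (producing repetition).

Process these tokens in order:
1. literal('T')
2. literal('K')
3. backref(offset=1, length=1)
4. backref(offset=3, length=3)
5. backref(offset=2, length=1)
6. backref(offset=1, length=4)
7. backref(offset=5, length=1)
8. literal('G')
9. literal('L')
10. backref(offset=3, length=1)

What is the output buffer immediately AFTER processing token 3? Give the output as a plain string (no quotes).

Token 1: literal('T'). Output: "T"
Token 2: literal('K'). Output: "TK"
Token 3: backref(off=1, len=1). Copied 'K' from pos 1. Output: "TKK"

Answer: TKK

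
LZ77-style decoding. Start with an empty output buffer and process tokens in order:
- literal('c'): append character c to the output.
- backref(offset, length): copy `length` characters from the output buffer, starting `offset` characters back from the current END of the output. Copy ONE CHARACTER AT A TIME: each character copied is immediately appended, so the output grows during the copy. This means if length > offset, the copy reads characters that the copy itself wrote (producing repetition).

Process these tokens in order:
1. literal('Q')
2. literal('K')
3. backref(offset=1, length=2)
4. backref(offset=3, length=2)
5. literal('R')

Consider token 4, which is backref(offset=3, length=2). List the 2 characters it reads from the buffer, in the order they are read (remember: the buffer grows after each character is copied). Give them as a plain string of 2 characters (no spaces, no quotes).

Token 1: literal('Q'). Output: "Q"
Token 2: literal('K'). Output: "QK"
Token 3: backref(off=1, len=2) (overlapping!). Copied 'KK' from pos 1. Output: "QKKK"
Token 4: backref(off=3, len=2). Buffer before: "QKKK" (len 4)
  byte 1: read out[1]='K', append. Buffer now: "QKKKK"
  byte 2: read out[2]='K', append. Buffer now: "QKKKKK"

Answer: KK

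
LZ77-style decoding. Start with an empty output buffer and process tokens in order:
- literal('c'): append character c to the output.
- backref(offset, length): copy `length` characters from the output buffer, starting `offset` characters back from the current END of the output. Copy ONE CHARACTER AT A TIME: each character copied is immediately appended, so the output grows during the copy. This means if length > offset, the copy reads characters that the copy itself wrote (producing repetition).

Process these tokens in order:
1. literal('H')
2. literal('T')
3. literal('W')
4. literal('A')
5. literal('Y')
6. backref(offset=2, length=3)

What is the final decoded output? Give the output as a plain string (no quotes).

Token 1: literal('H'). Output: "H"
Token 2: literal('T'). Output: "HT"
Token 3: literal('W'). Output: "HTW"
Token 4: literal('A'). Output: "HTWA"
Token 5: literal('Y'). Output: "HTWAY"
Token 6: backref(off=2, len=3) (overlapping!). Copied 'AYA' from pos 3. Output: "HTWAYAYA"

Answer: HTWAYAYA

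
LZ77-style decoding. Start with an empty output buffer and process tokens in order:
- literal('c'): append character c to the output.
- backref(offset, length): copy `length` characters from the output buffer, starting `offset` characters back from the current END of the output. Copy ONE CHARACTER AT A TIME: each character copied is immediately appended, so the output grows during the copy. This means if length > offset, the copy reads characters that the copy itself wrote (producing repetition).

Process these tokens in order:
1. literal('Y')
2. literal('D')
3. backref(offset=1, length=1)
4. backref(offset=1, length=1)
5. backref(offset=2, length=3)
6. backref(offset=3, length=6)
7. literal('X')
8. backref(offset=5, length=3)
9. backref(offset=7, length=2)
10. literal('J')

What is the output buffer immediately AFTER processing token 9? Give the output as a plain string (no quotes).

Token 1: literal('Y'). Output: "Y"
Token 2: literal('D'). Output: "YD"
Token 3: backref(off=1, len=1). Copied 'D' from pos 1. Output: "YDD"
Token 4: backref(off=1, len=1). Copied 'D' from pos 2. Output: "YDDD"
Token 5: backref(off=2, len=3) (overlapping!). Copied 'DDD' from pos 2. Output: "YDDDDDD"
Token 6: backref(off=3, len=6) (overlapping!). Copied 'DDDDDD' from pos 4. Output: "YDDDDDDDDDDDD"
Token 7: literal('X'). Output: "YDDDDDDDDDDDDX"
Token 8: backref(off=5, len=3). Copied 'DDD' from pos 9. Output: "YDDDDDDDDDDDDXDDD"
Token 9: backref(off=7, len=2). Copied 'DD' from pos 10. Output: "YDDDDDDDDDDDDXDDDDD"

Answer: YDDDDDDDDDDDDXDDDDD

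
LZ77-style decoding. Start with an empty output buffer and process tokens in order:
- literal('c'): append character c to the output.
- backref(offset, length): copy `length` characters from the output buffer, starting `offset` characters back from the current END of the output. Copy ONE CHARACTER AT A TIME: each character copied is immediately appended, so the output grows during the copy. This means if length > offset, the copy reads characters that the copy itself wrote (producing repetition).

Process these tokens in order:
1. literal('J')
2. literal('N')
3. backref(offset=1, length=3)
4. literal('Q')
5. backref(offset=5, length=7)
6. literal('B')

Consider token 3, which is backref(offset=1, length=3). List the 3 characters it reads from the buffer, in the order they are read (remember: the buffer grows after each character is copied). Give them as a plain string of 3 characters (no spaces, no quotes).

Token 1: literal('J'). Output: "J"
Token 2: literal('N'). Output: "JN"
Token 3: backref(off=1, len=3). Buffer before: "JN" (len 2)
  byte 1: read out[1]='N', append. Buffer now: "JNN"
  byte 2: read out[2]='N', append. Buffer now: "JNNN"
  byte 3: read out[3]='N', append. Buffer now: "JNNNN"

Answer: NNN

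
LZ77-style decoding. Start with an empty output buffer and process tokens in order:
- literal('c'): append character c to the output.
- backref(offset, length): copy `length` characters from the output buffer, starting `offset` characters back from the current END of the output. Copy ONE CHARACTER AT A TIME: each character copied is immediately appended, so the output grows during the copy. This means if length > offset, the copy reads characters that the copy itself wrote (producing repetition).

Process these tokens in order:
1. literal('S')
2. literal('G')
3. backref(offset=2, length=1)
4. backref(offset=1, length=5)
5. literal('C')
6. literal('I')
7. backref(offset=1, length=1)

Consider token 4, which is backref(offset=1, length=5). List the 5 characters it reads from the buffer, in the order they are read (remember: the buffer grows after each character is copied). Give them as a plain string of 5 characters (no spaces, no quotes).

Answer: SSSSS

Derivation:
Token 1: literal('S'). Output: "S"
Token 2: literal('G'). Output: "SG"
Token 3: backref(off=2, len=1). Copied 'S' from pos 0. Output: "SGS"
Token 4: backref(off=1, len=5). Buffer before: "SGS" (len 3)
  byte 1: read out[2]='S', append. Buffer now: "SGSS"
  byte 2: read out[3]='S', append. Buffer now: "SGSSS"
  byte 3: read out[4]='S', append. Buffer now: "SGSSSS"
  byte 4: read out[5]='S', append. Buffer now: "SGSSSSS"
  byte 5: read out[6]='S', append. Buffer now: "SGSSSSSS"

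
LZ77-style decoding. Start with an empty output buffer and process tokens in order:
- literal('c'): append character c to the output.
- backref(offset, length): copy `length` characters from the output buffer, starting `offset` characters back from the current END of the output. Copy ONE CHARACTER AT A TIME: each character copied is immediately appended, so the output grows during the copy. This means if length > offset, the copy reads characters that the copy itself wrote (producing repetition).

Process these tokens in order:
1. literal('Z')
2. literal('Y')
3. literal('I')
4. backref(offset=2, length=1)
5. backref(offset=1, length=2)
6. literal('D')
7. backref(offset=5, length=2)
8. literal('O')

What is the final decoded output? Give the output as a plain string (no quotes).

Answer: ZYIYYYDIYO

Derivation:
Token 1: literal('Z'). Output: "Z"
Token 2: literal('Y'). Output: "ZY"
Token 3: literal('I'). Output: "ZYI"
Token 4: backref(off=2, len=1). Copied 'Y' from pos 1. Output: "ZYIY"
Token 5: backref(off=1, len=2) (overlapping!). Copied 'YY' from pos 3. Output: "ZYIYYY"
Token 6: literal('D'). Output: "ZYIYYYD"
Token 7: backref(off=5, len=2). Copied 'IY' from pos 2. Output: "ZYIYYYDIY"
Token 8: literal('O'). Output: "ZYIYYYDIYO"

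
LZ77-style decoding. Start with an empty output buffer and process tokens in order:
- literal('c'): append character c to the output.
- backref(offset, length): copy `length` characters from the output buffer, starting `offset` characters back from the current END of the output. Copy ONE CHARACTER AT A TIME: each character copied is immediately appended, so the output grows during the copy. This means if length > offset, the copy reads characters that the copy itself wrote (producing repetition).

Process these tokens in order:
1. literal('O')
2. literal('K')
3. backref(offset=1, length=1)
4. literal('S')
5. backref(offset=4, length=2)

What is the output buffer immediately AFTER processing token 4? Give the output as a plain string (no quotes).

Answer: OKKS

Derivation:
Token 1: literal('O'). Output: "O"
Token 2: literal('K'). Output: "OK"
Token 3: backref(off=1, len=1). Copied 'K' from pos 1. Output: "OKK"
Token 4: literal('S'). Output: "OKKS"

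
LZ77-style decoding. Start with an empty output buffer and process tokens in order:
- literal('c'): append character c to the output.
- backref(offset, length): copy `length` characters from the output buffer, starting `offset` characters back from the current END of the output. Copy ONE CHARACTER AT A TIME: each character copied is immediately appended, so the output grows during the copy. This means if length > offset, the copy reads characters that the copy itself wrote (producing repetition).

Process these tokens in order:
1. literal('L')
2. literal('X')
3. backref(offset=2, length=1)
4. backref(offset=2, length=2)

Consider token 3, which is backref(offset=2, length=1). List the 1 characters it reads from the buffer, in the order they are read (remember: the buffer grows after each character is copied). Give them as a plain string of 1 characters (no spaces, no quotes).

Answer: L

Derivation:
Token 1: literal('L'). Output: "L"
Token 2: literal('X'). Output: "LX"
Token 3: backref(off=2, len=1). Buffer before: "LX" (len 2)
  byte 1: read out[0]='L', append. Buffer now: "LXL"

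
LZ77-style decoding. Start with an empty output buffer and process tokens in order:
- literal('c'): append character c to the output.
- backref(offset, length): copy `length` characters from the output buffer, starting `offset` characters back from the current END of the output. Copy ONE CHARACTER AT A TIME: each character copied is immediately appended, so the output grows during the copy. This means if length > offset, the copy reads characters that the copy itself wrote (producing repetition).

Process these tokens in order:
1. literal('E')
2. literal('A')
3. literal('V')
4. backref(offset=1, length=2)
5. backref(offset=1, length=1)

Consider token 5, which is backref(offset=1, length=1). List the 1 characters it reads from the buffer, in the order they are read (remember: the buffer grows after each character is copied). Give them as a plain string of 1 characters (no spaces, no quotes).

Answer: V

Derivation:
Token 1: literal('E'). Output: "E"
Token 2: literal('A'). Output: "EA"
Token 3: literal('V'). Output: "EAV"
Token 4: backref(off=1, len=2) (overlapping!). Copied 'VV' from pos 2. Output: "EAVVV"
Token 5: backref(off=1, len=1). Buffer before: "EAVVV" (len 5)
  byte 1: read out[4]='V', append. Buffer now: "EAVVVV"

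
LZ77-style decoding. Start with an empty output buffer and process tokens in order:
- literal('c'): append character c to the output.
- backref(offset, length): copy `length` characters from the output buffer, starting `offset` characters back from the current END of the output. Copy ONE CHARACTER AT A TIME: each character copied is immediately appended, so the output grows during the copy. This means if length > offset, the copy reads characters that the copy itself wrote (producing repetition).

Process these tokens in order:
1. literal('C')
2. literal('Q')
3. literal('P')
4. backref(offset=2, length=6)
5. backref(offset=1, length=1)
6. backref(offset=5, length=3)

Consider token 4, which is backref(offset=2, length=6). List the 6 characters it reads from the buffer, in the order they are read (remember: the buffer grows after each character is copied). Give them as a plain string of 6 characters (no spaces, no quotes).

Token 1: literal('C'). Output: "C"
Token 2: literal('Q'). Output: "CQ"
Token 3: literal('P'). Output: "CQP"
Token 4: backref(off=2, len=6). Buffer before: "CQP" (len 3)
  byte 1: read out[1]='Q', append. Buffer now: "CQPQ"
  byte 2: read out[2]='P', append. Buffer now: "CQPQP"
  byte 3: read out[3]='Q', append. Buffer now: "CQPQPQ"
  byte 4: read out[4]='P', append. Buffer now: "CQPQPQP"
  byte 5: read out[5]='Q', append. Buffer now: "CQPQPQPQ"
  byte 6: read out[6]='P', append. Buffer now: "CQPQPQPQP"

Answer: QPQPQP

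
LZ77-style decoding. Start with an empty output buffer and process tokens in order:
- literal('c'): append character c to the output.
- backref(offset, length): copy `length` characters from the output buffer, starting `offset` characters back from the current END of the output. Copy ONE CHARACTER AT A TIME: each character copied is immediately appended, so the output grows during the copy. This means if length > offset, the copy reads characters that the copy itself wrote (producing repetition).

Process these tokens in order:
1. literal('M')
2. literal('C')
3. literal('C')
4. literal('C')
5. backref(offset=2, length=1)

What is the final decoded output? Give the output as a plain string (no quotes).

Answer: MCCCC

Derivation:
Token 1: literal('M'). Output: "M"
Token 2: literal('C'). Output: "MC"
Token 3: literal('C'). Output: "MCC"
Token 4: literal('C'). Output: "MCCC"
Token 5: backref(off=2, len=1). Copied 'C' from pos 2. Output: "MCCCC"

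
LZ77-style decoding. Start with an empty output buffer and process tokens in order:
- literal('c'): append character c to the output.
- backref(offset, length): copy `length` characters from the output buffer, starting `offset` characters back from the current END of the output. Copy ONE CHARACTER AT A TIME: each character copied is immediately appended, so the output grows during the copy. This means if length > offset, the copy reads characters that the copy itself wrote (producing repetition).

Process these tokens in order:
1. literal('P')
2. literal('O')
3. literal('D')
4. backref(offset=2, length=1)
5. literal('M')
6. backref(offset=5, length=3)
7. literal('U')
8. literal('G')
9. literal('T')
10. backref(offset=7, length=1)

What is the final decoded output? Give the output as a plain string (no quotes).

Answer: PODOMPODUGTM

Derivation:
Token 1: literal('P'). Output: "P"
Token 2: literal('O'). Output: "PO"
Token 3: literal('D'). Output: "POD"
Token 4: backref(off=2, len=1). Copied 'O' from pos 1. Output: "PODO"
Token 5: literal('M'). Output: "PODOM"
Token 6: backref(off=5, len=3). Copied 'POD' from pos 0. Output: "PODOMPOD"
Token 7: literal('U'). Output: "PODOMPODU"
Token 8: literal('G'). Output: "PODOMPODUG"
Token 9: literal('T'). Output: "PODOMPODUGT"
Token 10: backref(off=7, len=1). Copied 'M' from pos 4. Output: "PODOMPODUGTM"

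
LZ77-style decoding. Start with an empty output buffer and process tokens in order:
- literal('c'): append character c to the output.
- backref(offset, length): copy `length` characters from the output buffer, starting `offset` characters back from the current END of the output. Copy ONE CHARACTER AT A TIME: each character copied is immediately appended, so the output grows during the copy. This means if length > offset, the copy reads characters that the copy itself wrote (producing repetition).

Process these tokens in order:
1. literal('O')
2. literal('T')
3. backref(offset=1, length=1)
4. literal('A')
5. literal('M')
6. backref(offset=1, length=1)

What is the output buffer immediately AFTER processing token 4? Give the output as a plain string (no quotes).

Answer: OTTA

Derivation:
Token 1: literal('O'). Output: "O"
Token 2: literal('T'). Output: "OT"
Token 3: backref(off=1, len=1). Copied 'T' from pos 1. Output: "OTT"
Token 4: literal('A'). Output: "OTTA"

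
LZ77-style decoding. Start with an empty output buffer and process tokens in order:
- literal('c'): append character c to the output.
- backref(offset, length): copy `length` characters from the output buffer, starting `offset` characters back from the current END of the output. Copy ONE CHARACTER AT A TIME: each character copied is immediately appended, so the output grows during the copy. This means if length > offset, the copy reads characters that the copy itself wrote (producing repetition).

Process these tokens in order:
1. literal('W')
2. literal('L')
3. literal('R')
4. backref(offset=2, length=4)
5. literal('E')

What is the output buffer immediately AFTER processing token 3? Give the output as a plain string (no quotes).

Answer: WLR

Derivation:
Token 1: literal('W'). Output: "W"
Token 2: literal('L'). Output: "WL"
Token 3: literal('R'). Output: "WLR"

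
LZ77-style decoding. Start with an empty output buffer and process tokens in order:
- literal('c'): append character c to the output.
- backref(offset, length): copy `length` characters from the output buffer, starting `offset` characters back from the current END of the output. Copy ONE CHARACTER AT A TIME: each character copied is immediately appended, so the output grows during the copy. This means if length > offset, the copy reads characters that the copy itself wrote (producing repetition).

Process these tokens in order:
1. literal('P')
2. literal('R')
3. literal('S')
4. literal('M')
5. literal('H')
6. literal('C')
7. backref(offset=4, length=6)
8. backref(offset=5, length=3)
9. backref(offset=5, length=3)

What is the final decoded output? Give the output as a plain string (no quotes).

Answer: PRSMHCSMHCSMMHCSMM

Derivation:
Token 1: literal('P'). Output: "P"
Token 2: literal('R'). Output: "PR"
Token 3: literal('S'). Output: "PRS"
Token 4: literal('M'). Output: "PRSM"
Token 5: literal('H'). Output: "PRSMH"
Token 6: literal('C'). Output: "PRSMHC"
Token 7: backref(off=4, len=6) (overlapping!). Copied 'SMHCSM' from pos 2. Output: "PRSMHCSMHCSM"
Token 8: backref(off=5, len=3). Copied 'MHC' from pos 7. Output: "PRSMHCSMHCSMMHC"
Token 9: backref(off=5, len=3). Copied 'SMM' from pos 10. Output: "PRSMHCSMHCSMMHCSMM"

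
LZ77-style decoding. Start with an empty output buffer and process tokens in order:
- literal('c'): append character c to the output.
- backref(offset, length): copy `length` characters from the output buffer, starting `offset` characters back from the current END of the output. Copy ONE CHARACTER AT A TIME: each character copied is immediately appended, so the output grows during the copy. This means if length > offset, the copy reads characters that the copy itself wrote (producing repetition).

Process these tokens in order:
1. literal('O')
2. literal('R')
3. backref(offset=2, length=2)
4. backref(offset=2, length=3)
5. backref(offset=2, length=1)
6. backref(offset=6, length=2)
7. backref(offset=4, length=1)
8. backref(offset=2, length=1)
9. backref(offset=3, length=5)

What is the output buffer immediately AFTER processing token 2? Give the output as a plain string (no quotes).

Token 1: literal('O'). Output: "O"
Token 2: literal('R'). Output: "OR"

Answer: OR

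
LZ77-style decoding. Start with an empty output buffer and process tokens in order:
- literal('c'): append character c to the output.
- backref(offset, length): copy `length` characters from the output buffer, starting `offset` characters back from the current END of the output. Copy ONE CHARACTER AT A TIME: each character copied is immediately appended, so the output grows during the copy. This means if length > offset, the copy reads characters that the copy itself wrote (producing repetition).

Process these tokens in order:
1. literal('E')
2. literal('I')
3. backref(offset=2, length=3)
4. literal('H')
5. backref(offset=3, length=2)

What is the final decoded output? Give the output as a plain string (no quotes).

Answer: EIEIEHIE

Derivation:
Token 1: literal('E'). Output: "E"
Token 2: literal('I'). Output: "EI"
Token 3: backref(off=2, len=3) (overlapping!). Copied 'EIE' from pos 0. Output: "EIEIE"
Token 4: literal('H'). Output: "EIEIEH"
Token 5: backref(off=3, len=2). Copied 'IE' from pos 3. Output: "EIEIEHIE"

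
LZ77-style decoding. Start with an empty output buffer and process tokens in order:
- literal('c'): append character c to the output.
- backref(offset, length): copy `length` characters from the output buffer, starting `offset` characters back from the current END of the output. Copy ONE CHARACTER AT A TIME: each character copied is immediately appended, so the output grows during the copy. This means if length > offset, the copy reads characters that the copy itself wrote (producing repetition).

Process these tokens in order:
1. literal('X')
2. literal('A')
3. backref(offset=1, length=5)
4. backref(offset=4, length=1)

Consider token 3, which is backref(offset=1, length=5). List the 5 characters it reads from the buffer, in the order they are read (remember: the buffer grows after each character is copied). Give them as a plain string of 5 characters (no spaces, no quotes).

Token 1: literal('X'). Output: "X"
Token 2: literal('A'). Output: "XA"
Token 3: backref(off=1, len=5). Buffer before: "XA" (len 2)
  byte 1: read out[1]='A', append. Buffer now: "XAA"
  byte 2: read out[2]='A', append. Buffer now: "XAAA"
  byte 3: read out[3]='A', append. Buffer now: "XAAAA"
  byte 4: read out[4]='A', append. Buffer now: "XAAAAA"
  byte 5: read out[5]='A', append. Buffer now: "XAAAAAA"

Answer: AAAAA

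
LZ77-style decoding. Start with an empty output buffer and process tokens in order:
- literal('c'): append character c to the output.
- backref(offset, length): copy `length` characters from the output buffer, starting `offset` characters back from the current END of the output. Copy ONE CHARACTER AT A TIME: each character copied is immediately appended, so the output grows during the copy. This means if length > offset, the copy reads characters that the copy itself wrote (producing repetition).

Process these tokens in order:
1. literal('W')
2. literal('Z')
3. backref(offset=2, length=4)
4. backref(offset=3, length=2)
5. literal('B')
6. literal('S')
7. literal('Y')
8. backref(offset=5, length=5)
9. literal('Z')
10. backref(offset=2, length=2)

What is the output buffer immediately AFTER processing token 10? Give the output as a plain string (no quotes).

Answer: WZWZWZZWBSYZWBSYZYZ

Derivation:
Token 1: literal('W'). Output: "W"
Token 2: literal('Z'). Output: "WZ"
Token 3: backref(off=2, len=4) (overlapping!). Copied 'WZWZ' from pos 0. Output: "WZWZWZ"
Token 4: backref(off=3, len=2). Copied 'ZW' from pos 3. Output: "WZWZWZZW"
Token 5: literal('B'). Output: "WZWZWZZWB"
Token 6: literal('S'). Output: "WZWZWZZWBS"
Token 7: literal('Y'). Output: "WZWZWZZWBSY"
Token 8: backref(off=5, len=5). Copied 'ZWBSY' from pos 6. Output: "WZWZWZZWBSYZWBSY"
Token 9: literal('Z'). Output: "WZWZWZZWBSYZWBSYZ"
Token 10: backref(off=2, len=2). Copied 'YZ' from pos 15. Output: "WZWZWZZWBSYZWBSYZYZ"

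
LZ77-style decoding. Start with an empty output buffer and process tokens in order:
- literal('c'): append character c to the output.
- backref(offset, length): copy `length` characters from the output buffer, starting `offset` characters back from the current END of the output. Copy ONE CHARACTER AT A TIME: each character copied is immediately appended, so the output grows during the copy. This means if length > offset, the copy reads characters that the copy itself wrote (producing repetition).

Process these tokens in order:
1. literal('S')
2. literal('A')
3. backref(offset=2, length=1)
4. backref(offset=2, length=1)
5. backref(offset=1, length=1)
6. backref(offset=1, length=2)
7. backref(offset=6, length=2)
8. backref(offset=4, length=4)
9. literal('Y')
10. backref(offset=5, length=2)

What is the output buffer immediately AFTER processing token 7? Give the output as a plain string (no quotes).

Answer: SASAAAAAS

Derivation:
Token 1: literal('S'). Output: "S"
Token 2: literal('A'). Output: "SA"
Token 3: backref(off=2, len=1). Copied 'S' from pos 0. Output: "SAS"
Token 4: backref(off=2, len=1). Copied 'A' from pos 1. Output: "SASA"
Token 5: backref(off=1, len=1). Copied 'A' from pos 3. Output: "SASAA"
Token 6: backref(off=1, len=2) (overlapping!). Copied 'AA' from pos 4. Output: "SASAAAA"
Token 7: backref(off=6, len=2). Copied 'AS' from pos 1. Output: "SASAAAAAS"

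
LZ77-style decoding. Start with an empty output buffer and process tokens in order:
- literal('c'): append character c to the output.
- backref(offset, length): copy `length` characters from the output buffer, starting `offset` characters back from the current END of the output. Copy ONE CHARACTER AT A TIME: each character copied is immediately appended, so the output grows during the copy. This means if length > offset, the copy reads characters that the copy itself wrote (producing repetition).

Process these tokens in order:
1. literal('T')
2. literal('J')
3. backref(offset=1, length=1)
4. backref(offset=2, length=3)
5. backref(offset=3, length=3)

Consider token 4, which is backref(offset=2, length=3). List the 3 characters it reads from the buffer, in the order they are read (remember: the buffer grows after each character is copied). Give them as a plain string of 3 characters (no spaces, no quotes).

Answer: JJJ

Derivation:
Token 1: literal('T'). Output: "T"
Token 2: literal('J'). Output: "TJ"
Token 3: backref(off=1, len=1). Copied 'J' from pos 1. Output: "TJJ"
Token 4: backref(off=2, len=3). Buffer before: "TJJ" (len 3)
  byte 1: read out[1]='J', append. Buffer now: "TJJJ"
  byte 2: read out[2]='J', append. Buffer now: "TJJJJ"
  byte 3: read out[3]='J', append. Buffer now: "TJJJJJ"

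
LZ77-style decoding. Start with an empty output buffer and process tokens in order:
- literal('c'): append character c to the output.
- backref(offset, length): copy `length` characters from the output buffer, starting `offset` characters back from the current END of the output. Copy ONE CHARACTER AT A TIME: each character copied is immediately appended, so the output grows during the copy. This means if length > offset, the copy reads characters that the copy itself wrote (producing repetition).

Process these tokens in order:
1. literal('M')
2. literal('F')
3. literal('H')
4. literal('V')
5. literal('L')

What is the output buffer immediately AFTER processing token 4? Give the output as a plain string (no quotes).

Answer: MFHV

Derivation:
Token 1: literal('M'). Output: "M"
Token 2: literal('F'). Output: "MF"
Token 3: literal('H'). Output: "MFH"
Token 4: literal('V'). Output: "MFHV"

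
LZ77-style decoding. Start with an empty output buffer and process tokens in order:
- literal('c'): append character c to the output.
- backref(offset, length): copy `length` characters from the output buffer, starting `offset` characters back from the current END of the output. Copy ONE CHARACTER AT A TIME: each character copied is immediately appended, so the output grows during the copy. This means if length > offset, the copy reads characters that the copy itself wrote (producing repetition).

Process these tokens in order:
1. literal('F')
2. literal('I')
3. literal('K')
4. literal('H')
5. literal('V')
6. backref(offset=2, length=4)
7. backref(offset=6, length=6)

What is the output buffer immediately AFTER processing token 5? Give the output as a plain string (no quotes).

Token 1: literal('F'). Output: "F"
Token 2: literal('I'). Output: "FI"
Token 3: literal('K'). Output: "FIK"
Token 4: literal('H'). Output: "FIKH"
Token 5: literal('V'). Output: "FIKHV"

Answer: FIKHV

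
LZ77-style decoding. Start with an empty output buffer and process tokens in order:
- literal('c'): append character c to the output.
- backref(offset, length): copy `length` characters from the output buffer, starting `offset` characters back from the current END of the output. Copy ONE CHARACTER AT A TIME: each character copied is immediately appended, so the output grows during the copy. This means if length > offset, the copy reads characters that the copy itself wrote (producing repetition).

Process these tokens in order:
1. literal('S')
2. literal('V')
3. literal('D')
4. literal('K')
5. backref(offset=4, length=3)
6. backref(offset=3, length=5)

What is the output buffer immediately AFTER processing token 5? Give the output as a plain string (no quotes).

Answer: SVDKSVD

Derivation:
Token 1: literal('S'). Output: "S"
Token 2: literal('V'). Output: "SV"
Token 3: literal('D'). Output: "SVD"
Token 4: literal('K'). Output: "SVDK"
Token 5: backref(off=4, len=3). Copied 'SVD' from pos 0. Output: "SVDKSVD"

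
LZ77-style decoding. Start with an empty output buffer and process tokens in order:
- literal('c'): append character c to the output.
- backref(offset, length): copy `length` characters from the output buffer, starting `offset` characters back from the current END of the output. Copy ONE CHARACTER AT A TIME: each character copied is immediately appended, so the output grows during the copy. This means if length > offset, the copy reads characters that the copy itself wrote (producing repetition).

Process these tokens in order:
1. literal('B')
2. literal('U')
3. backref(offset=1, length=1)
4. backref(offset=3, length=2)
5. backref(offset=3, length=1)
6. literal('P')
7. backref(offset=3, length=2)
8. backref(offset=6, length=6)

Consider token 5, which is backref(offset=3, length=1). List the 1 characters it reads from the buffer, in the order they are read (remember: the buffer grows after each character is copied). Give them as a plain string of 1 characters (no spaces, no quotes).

Answer: U

Derivation:
Token 1: literal('B'). Output: "B"
Token 2: literal('U'). Output: "BU"
Token 3: backref(off=1, len=1). Copied 'U' from pos 1. Output: "BUU"
Token 4: backref(off=3, len=2). Copied 'BU' from pos 0. Output: "BUUBU"
Token 5: backref(off=3, len=1). Buffer before: "BUUBU" (len 5)
  byte 1: read out[2]='U', append. Buffer now: "BUUBUU"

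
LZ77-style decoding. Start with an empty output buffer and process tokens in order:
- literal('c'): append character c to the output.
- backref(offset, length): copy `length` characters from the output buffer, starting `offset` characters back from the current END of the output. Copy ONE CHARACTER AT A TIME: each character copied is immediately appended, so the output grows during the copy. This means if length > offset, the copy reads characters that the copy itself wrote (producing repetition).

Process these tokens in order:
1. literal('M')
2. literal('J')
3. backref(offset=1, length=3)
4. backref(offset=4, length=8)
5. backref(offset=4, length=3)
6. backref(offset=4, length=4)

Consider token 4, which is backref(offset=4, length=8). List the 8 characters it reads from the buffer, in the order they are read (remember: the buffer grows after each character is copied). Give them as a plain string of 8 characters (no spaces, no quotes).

Answer: JJJJJJJJ

Derivation:
Token 1: literal('M'). Output: "M"
Token 2: literal('J'). Output: "MJ"
Token 3: backref(off=1, len=3) (overlapping!). Copied 'JJJ' from pos 1. Output: "MJJJJ"
Token 4: backref(off=4, len=8). Buffer before: "MJJJJ" (len 5)
  byte 1: read out[1]='J', append. Buffer now: "MJJJJJ"
  byte 2: read out[2]='J', append. Buffer now: "MJJJJJJ"
  byte 3: read out[3]='J', append. Buffer now: "MJJJJJJJ"
  byte 4: read out[4]='J', append. Buffer now: "MJJJJJJJJ"
  byte 5: read out[5]='J', append. Buffer now: "MJJJJJJJJJ"
  byte 6: read out[6]='J', append. Buffer now: "MJJJJJJJJJJ"
  byte 7: read out[7]='J', append. Buffer now: "MJJJJJJJJJJJ"
  byte 8: read out[8]='J', append. Buffer now: "MJJJJJJJJJJJJ"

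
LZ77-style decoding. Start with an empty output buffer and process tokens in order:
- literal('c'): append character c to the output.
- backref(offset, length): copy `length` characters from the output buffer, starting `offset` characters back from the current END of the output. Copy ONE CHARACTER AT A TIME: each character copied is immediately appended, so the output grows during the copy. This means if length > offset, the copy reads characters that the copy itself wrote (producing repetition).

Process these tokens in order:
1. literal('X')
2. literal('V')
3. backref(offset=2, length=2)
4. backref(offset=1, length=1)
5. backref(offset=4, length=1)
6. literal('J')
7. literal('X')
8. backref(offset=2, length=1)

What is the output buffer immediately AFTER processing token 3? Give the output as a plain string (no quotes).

Answer: XVXV

Derivation:
Token 1: literal('X'). Output: "X"
Token 2: literal('V'). Output: "XV"
Token 3: backref(off=2, len=2). Copied 'XV' from pos 0. Output: "XVXV"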